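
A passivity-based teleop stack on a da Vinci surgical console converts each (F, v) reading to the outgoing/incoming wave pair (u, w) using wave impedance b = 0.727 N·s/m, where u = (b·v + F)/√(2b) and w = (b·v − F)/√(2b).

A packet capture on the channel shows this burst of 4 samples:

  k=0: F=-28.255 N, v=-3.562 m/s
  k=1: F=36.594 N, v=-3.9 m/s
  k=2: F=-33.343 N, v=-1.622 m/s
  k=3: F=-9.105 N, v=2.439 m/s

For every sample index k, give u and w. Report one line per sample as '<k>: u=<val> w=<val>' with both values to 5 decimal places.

k=0: b·v=0.727×(-3.562)=-2.58957; √(2b)=1.20582; u=(-2.58957+(-28.255))/1.20582=-25.57977, w=(-2.58957−(-28.255))/1.20582=21.28464
k=1: b·v=0.727×(-3.9)=-2.83530; √(2b)=1.20582; u=(-2.83530+36.594)/1.20582=27.99649, w=(-2.83530−36.594)/1.20582=-32.69918
k=2: b·v=0.727×(-1.622)=-1.17919; √(2b)=1.20582; u=(-1.17919+(-33.343))/1.20582=-28.62966, w=(-1.17919−(-33.343))/1.20582=26.67382
k=3: b·v=0.727×2.439=1.77315; √(2b)=1.20582; u=(1.77315+(-9.105))/1.20582=-6.08039, w=(1.77315−(-9.105))/1.20582=9.02138

0: u=-25.57977 w=21.28464
1: u=27.99649 w=-32.69918
2: u=-28.62966 w=26.67382
3: u=-6.08039 w=9.02138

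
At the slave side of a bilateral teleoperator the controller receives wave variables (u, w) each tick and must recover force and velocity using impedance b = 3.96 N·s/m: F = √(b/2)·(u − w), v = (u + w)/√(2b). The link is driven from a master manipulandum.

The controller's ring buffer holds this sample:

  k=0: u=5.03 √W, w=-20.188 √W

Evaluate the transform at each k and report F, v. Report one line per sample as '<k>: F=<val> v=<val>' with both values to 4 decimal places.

k=0: u−w=25.2180, u+w=-15.1580; √(b/2)=1.4071, √(2b)=2.8142; F=1.4071×25.218=35.4849, v=-15.1580/2.8142=-5.3862

0: F=35.4849 v=-5.3862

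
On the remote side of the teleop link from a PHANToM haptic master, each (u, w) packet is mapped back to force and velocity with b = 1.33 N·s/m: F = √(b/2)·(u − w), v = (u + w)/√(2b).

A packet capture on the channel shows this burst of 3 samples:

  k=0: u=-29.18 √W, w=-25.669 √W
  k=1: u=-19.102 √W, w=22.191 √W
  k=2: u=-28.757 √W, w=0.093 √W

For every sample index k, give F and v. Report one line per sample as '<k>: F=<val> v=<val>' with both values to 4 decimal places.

0: F=-2.8631 v=-33.6301
1: F=-33.6734 v=1.8940
2: F=-23.5265 v=-17.5750

k=0: u−w=-3.5110, u+w=-54.8490; √(b/2)=0.8155, √(2b)=1.6310; F=0.8155×(-3.511)=-2.8631, v=-54.8490/1.6310=-33.6301
k=1: u−w=-41.2930, u+w=3.0890; √(b/2)=0.8155, √(2b)=1.6310; F=0.8155×(-41.293)=-33.6734, v=3.0890/1.6310=1.8940
k=2: u−w=-28.8500, u+w=-28.6640; √(b/2)=0.8155, √(2b)=1.6310; F=0.8155×(-28.85)=-23.5265, v=-28.6640/1.6310=-17.5750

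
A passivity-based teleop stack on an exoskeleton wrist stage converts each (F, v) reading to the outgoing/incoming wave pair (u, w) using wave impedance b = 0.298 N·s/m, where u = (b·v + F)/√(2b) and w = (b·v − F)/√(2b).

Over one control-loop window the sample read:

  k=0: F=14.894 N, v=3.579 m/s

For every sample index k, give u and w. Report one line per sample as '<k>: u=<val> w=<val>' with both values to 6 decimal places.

0: u=20.674000 w=-17.910975

k=0: b·v=0.298×3.579=1.066542; √(2b)=0.772010; u=(1.066542+14.894)/0.772010=20.674000, w=(1.066542−14.894)/0.772010=-17.910975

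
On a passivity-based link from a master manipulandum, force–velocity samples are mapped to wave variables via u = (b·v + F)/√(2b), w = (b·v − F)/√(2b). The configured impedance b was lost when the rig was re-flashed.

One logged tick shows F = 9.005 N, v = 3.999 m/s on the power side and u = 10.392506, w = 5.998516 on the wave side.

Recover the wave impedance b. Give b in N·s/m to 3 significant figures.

u + w = 16.391022;  u + w = √(2b)·v, so √(2b) = 16.391022/3.999 = 4.098780.
b = (√(2b))²/2 = 16.799999/2 = 8.400000.
(Check via u − w = 2F/√(2b): u − w = 4.393990, 2F/√(2b) = 4.393990.)

b = 8.4 N·s/m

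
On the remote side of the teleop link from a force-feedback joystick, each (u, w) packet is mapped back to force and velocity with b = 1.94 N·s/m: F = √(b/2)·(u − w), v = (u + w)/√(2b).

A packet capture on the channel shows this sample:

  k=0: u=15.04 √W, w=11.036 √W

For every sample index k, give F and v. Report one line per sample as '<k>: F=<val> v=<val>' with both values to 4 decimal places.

0: F=3.9435 v=13.2381

k=0: u−w=4.0040, u+w=26.0760; √(b/2)=0.9849, √(2b)=1.9698; F=0.9849×4.004=3.9435, v=26.0760/1.9698=13.2381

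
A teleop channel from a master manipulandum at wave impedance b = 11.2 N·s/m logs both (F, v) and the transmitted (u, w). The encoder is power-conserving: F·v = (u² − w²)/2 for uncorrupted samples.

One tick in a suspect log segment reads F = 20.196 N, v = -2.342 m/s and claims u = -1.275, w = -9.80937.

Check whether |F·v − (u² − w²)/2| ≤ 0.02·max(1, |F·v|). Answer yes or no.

F·v = 20.196×(-2.342) = -47.2990 W.
(u² − w²)/2 = (1.6256 − 96.2237)/2 = -47.2991 W.
|Δ| = 0.0000;  2% of max(1, |F·v|) = 0.9460.

yes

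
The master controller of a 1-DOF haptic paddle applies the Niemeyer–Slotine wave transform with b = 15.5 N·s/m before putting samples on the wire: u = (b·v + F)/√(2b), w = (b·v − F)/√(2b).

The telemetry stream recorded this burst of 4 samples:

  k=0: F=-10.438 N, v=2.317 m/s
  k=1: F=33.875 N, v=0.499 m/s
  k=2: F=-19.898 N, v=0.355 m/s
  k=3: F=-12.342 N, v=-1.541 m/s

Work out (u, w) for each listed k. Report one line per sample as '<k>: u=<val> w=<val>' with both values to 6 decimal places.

k=0: b·v=15.5×2.317=35.913500; √(2b)=5.567764; u=(35.913500+(-10.438))/5.567764=4.575535, w=(35.913500−(-10.438))/5.567764=8.324975
k=1: b·v=15.5×0.499=7.734500; √(2b)=5.567764; u=(7.734500+33.875)/5.567764=7.473287, w=(7.734500−33.875)/5.567764=-4.694972
k=2: b·v=15.5×0.355=5.502500; √(2b)=5.567764; u=(5.502500+(-19.898))/5.567764=-2.585508, w=(5.502500−(-19.898))/5.567764=4.562064
k=3: b·v=15.5×(-1.541)=-23.885500; √(2b)=5.567764; u=(-23.885500+(-12.342))/5.567764=-6.506651, w=(-23.885500−(-12.342))/5.567764=-2.073274

0: u=4.575535 w=8.324975
1: u=7.473287 w=-4.694972
2: u=-2.585508 w=4.562064
3: u=-6.506651 w=-2.073274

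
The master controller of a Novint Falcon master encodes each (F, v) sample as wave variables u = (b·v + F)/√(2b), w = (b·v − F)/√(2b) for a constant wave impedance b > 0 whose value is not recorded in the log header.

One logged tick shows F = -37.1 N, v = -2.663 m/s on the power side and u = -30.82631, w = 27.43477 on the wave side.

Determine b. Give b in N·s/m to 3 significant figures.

u + w = -3.3915;  u + w = √(2b)·v, so √(2b) = -3.3915/(-2.663) = 1.2736.
b = (√(2b))²/2 = 1.6220/2 = 0.8110.
(Check via u − w = 2F/√(2b): u − w = -58.2611, 2F/√(2b) = -58.2610.)

b = 0.811 N·s/m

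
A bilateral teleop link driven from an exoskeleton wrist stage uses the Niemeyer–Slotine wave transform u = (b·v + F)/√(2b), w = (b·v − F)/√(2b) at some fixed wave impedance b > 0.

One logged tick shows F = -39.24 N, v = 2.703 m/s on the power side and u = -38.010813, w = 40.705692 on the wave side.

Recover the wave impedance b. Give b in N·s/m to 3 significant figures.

u + w = 2.694879;  u + w = √(2b)·v, so √(2b) = 2.694879/2.703 = 0.996996.
b = (√(2b))²/2 = 0.994000/2 = 0.497000.
(Check via u − w = 2F/√(2b): u − w = -78.716505, 2F/√(2b) = -78.716499.)

b = 0.497 N·s/m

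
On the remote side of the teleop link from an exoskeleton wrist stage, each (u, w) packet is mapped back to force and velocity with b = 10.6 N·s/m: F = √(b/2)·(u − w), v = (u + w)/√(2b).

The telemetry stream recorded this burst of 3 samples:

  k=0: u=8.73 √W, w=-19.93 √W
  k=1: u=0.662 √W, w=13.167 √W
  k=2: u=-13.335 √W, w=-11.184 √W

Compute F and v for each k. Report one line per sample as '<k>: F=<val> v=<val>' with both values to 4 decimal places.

k=0: u−w=28.6600, u+w=-11.2000; √(b/2)=2.3022, √(2b)=4.6043; F=2.3022×28.66=65.9803, v=-11.2000/4.6043=-2.4325
k=1: u−w=-12.5050, u+w=13.8290; √(b/2)=2.3022, √(2b)=4.6043; F=2.3022×(-12.505)=-28.7887, v=13.8290/4.6043=3.0035
k=2: u−w=-2.1510, u+w=-24.5190; √(b/2)=2.3022, √(2b)=4.6043; F=2.3022×(-2.151)=-4.9520, v=-24.5190/4.6043=-5.3252

0: F=65.9803 v=-2.4325
1: F=-28.7887 v=3.0035
2: F=-4.9520 v=-5.3252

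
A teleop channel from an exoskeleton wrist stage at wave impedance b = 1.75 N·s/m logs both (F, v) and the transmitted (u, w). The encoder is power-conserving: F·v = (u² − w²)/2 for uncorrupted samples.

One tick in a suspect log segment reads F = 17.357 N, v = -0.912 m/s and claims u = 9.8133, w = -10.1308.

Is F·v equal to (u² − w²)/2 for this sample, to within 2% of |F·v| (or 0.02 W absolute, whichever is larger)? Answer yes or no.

no

F·v = 17.357×(-0.912) = -15.82958 W.
(u² − w²)/2 = (96.30086 − 102.63311)/2 = -3.16613 W.
|Δ| = 12.66346;  2% of max(1, |F·v|) = 0.31659.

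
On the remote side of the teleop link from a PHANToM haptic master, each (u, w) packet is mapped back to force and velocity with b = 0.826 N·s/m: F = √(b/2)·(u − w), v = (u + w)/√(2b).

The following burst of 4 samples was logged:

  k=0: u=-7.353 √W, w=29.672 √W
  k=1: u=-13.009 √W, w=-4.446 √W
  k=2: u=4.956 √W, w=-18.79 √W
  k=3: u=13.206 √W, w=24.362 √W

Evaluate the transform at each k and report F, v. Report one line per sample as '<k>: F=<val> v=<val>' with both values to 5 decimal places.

k=0: u−w=-37.02500, u+w=22.31900; √(b/2)=0.64265, √(2b)=1.28530; F=0.64265×(-37.025)=-23.79414, v=22.31900/1.28530=17.36480
k=1: u−w=-8.56300, u+w=-17.45500; √(b/2)=0.64265, √(2b)=1.28530; F=0.64265×(-8.563)=-5.50302, v=-17.45500/1.28530=-13.58047
k=2: u−w=23.74600, u+w=-13.83400; √(b/2)=0.64265, √(2b)=1.28530; F=0.64265×23.746=15.26038, v=-13.83400/1.28530=-10.76323
k=3: u−w=-11.15600, u+w=37.56800; √(b/2)=0.64265, √(2b)=1.28530; F=0.64265×(-11.156)=-7.16941, v=37.56800/1.28530=29.22894

0: F=-23.79414 v=17.36480
1: F=-5.50302 v=-13.58047
2: F=15.26038 v=-10.76323
3: F=-7.16941 v=29.22894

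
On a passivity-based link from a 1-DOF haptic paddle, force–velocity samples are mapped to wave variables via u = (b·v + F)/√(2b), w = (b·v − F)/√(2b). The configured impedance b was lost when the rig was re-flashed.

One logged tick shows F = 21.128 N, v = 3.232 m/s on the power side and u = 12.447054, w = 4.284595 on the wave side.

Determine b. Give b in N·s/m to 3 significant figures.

u + w = 16.731649;  u + w = √(2b)·v, so √(2b) = 16.731649/3.232 = 5.176872.
b = (√(2b))²/2 = 26.800000/2 = 13.400000.
(Check via u − w = 2F/√(2b): u − w = 8.162459, 2F/√(2b) = 8.162459.)

b = 13.4 N·s/m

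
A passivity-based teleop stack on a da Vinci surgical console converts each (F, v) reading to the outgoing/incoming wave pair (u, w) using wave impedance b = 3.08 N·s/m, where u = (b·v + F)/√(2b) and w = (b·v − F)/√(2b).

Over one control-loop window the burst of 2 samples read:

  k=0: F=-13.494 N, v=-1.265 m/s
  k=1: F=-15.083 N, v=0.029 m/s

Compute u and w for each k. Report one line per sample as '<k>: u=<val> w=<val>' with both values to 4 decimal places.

0: u=-7.0067 w=3.8671
1: u=-6.0411 w=6.1131

k=0: b·v=3.08×(-1.265)=-3.8962; √(2b)=2.4819; u=(-3.8962+(-13.494))/2.4819=-7.0067, w=(-3.8962−(-13.494))/2.4819=3.8671
k=1: b·v=3.08×0.029=0.0893; √(2b)=2.4819; u=(0.0893+(-15.083))/2.4819=-6.0411, w=(0.0893−(-15.083))/2.4819=6.1131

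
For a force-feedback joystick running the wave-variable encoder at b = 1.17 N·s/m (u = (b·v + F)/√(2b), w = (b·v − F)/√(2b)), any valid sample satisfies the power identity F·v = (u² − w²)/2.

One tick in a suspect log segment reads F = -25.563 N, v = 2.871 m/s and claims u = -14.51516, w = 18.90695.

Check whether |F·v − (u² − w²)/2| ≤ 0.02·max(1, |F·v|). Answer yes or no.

yes

F·v = (-25.563)×2.871 = -73.3914 W.
(u² − w²)/2 = (210.6899 − 357.4728)/2 = -73.3914 W.
|Δ| = 0.0001;  2% of max(1, |F·v|) = 1.4678.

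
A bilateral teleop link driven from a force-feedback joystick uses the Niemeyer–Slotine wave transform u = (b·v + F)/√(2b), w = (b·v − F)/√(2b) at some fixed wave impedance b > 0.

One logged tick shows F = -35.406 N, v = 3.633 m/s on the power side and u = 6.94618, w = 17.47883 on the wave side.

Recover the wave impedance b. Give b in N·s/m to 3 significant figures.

b = 22.6 N·s/m

u + w = 24.42501;  u + w = √(2b)·v, so √(2b) = 24.42501/3.633 = 6.72310.
b = (√(2b))²/2 = 45.20003/2 = 22.60001.
(Check via u − w = 2F/√(2b): u − w = -10.53265, 2F/√(2b) = -10.53265.)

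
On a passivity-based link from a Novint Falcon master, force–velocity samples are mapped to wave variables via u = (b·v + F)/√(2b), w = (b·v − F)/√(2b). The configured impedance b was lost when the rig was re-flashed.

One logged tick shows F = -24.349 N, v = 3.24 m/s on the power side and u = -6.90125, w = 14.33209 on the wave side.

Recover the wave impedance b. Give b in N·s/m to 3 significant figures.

b = 2.63 N·s/m

u + w = 7.4308;  u + w = √(2b)·v, so √(2b) = 7.4308/3.24 = 2.2935.
b = (√(2b))²/2 = 5.2600/2 = 2.6300.
(Check via u − w = 2F/√(2b): u − w = -21.2333, 2F/√(2b) = -21.2333.)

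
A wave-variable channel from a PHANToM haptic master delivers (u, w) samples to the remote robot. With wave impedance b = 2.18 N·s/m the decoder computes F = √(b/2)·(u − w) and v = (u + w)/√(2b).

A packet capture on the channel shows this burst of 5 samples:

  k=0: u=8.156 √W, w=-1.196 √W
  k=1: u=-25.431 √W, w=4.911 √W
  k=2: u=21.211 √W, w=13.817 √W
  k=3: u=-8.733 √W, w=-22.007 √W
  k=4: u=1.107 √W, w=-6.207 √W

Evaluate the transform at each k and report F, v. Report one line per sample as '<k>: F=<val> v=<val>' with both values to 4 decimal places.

k=0: u−w=9.3520, u+w=6.9600; √(b/2)=1.0440, √(2b)=2.0881; F=1.0440×9.352=9.7638, v=6.9600/2.0881=3.3332
k=1: u−w=-30.3420, u+w=-20.5200; √(b/2)=1.0440, √(2b)=2.0881; F=1.0440×(-30.342)=-31.6780, v=-20.5200/2.0881=-9.8273
k=2: u−w=7.3940, u+w=35.0280; √(b/2)=1.0440, √(2b)=2.0881; F=1.0440×7.394=7.7196, v=35.0280/2.0881=16.7754
k=3: u−w=13.2740, u+w=-30.7400; √(b/2)=1.0440, √(2b)=2.0881; F=1.0440×13.274=13.8585, v=-30.7400/2.0881=-14.7218
k=4: u−w=7.3140, u+w=-5.1000; √(b/2)=1.0440, √(2b)=2.0881; F=1.0440×7.314=7.6360, v=-5.1000/2.0881=-2.4425

0: F=9.7638 v=3.3332
1: F=-31.6780 v=-9.8273
2: F=7.7196 v=16.7754
3: F=13.8585 v=-14.7218
4: F=7.6360 v=-2.4425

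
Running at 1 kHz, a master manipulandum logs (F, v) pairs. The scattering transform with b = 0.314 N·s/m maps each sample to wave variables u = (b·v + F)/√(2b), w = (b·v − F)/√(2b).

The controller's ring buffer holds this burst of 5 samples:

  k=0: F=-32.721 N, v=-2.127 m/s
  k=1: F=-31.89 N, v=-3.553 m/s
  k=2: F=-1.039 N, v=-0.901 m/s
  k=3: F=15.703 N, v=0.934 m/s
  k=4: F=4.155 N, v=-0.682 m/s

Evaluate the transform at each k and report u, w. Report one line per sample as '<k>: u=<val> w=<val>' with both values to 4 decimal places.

k=0: b·v=0.314×(-2.127)=-0.6679; √(2b)=0.7925; u=(-0.6679+(-32.721))/0.7925=-42.1330, w=(-0.6679−(-32.721))/0.7925=40.4474
k=1: b·v=0.314×(-3.553)=-1.1156; √(2b)=0.7925; u=(-1.1156+(-31.89))/0.7925=-41.6494, w=(-1.1156−(-31.89))/0.7925=38.8337
k=2: b·v=0.314×(-0.901)=-0.2829; √(2b)=0.7925; u=(-0.2829+(-1.039))/0.7925=-1.6681, w=(-0.2829−(-1.039))/0.7925=0.9541
k=3: b·v=0.314×0.934=0.2933; √(2b)=0.7925; u=(0.2933+15.703)/0.7925=20.1855, w=(0.2933−15.703)/0.7925=-19.4453
k=4: b·v=0.314×(-0.682)=-0.2141; √(2b)=0.7925; u=(-0.2141+4.155)/0.7925=4.9729, w=(-0.2141−4.155)/0.7925=-5.5134

0: u=-42.1330 w=40.4474
1: u=-41.6494 w=38.8337
2: u=-1.6681 w=0.9541
3: u=20.1855 w=-19.4453
4: u=4.9729 w=-5.5134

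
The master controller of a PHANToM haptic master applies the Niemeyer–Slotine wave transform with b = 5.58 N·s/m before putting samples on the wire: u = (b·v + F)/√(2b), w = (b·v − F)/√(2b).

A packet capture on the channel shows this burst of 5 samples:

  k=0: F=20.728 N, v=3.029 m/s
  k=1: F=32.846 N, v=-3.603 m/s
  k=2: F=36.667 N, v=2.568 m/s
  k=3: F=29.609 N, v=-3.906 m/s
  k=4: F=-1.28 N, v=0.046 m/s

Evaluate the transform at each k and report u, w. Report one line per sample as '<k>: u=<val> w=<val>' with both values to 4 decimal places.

0: u=11.2642 w=-1.1453
1: u=3.8140 w=-15.8504
2: u=15.2654 w=-6.6866
3: u=2.3389 w=-15.3875
4: u=-0.3063 w=0.4600

k=0: b·v=5.58×3.029=16.9018; √(2b)=3.3407; u=(16.9018+20.728)/3.3407=11.2642, w=(16.9018−20.728)/3.3407=-1.1453
k=1: b·v=5.58×(-3.603)=-20.1047; √(2b)=3.3407; u=(-20.1047+32.846)/3.3407=3.8140, w=(-20.1047−32.846)/3.3407=-15.8504
k=2: b·v=5.58×2.568=14.3294; √(2b)=3.3407; u=(14.3294+36.667)/3.3407=15.2654, w=(14.3294−36.667)/3.3407=-6.6866
k=3: b·v=5.58×(-3.906)=-21.7955; √(2b)=3.3407; u=(-21.7955+29.609)/3.3407=2.3389, w=(-21.7955−29.609)/3.3407=-15.3875
k=4: b·v=5.58×0.046=0.2567; √(2b)=3.3407; u=(0.2567+(-1.28))/3.3407=-0.3063, w=(0.2567−(-1.28))/3.3407=0.4600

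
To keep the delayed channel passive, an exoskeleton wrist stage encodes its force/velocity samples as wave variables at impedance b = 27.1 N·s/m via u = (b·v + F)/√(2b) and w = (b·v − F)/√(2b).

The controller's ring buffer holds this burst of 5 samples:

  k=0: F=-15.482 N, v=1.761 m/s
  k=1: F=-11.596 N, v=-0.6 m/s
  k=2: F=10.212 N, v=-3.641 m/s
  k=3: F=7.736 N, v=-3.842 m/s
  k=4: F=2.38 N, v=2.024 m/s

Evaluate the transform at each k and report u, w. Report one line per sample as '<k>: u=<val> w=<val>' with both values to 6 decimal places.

0: u=4.379356 w=8.585241
1: u=-3.783721 w=-0.633518
2: u=-12.015528 w=-14.789750
3: u=-13.091735 w=-15.193319
4: u=7.773689 w=7.127131

k=0: b·v=27.1×1.761=47.723100; √(2b)=7.362065; u=(47.723100+(-15.482))/7.362065=4.379356, w=(47.723100−(-15.482))/7.362065=8.585241
k=1: b·v=27.1×(-0.6)=-16.260000; √(2b)=7.362065; u=(-16.260000+(-11.596))/7.362065=-3.783721, w=(-16.260000−(-11.596))/7.362065=-0.633518
k=2: b·v=27.1×(-3.641)=-98.671100; √(2b)=7.362065; u=(-98.671100+10.212)/7.362065=-12.015528, w=(-98.671100−10.212)/7.362065=-14.789750
k=3: b·v=27.1×(-3.842)=-104.118200; √(2b)=7.362065; u=(-104.118200+7.736)/7.362065=-13.091735, w=(-104.118200−7.736)/7.362065=-15.193319
k=4: b·v=27.1×2.024=54.850400; √(2b)=7.362065; u=(54.850400+2.38)/7.362065=7.773689, w=(54.850400−2.38)/7.362065=7.127131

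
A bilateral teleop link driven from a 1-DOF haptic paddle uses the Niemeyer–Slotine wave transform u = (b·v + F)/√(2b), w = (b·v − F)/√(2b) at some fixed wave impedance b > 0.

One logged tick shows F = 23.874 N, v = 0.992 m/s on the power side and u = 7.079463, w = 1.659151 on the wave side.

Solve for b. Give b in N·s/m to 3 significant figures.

b = 38.8 N·s/m

u + w = 8.738614;  u + w = √(2b)·v, so √(2b) = 8.738614/0.992 = 8.809087.
b = (√(2b))²/2 = 77.600008/2 = 38.800004.
(Check via u − w = 2F/√(2b): u − w = 5.420312, 2F/√(2b) = 5.420312.)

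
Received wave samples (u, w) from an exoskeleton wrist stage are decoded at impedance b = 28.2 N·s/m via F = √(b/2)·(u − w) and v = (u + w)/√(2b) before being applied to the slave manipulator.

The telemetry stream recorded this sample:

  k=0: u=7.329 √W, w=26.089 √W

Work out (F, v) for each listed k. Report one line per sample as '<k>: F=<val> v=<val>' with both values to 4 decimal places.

0: F=-70.4437 v=4.4498

k=0: u−w=-18.7600, u+w=33.4180; √(b/2)=3.7550, √(2b)=7.5100; F=3.7550×(-18.76)=-70.4437, v=33.4180/7.5100=4.4498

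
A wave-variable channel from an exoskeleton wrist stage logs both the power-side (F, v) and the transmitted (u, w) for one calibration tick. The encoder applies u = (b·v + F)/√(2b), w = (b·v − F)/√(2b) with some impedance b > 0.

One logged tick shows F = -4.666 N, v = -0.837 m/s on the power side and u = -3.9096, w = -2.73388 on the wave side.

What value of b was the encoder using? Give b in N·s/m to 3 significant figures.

u + w = -6.64348;  u + w = √(2b)·v, so √(2b) = -6.64348/(-0.837) = 7.93725.
b = (√(2b))²/2 = 62.99997/2 = 31.49999.
(Check via u − w = 2F/√(2b): u − w = -1.17572, 2F/√(2b) = -1.17572.)

b = 31.5 N·s/m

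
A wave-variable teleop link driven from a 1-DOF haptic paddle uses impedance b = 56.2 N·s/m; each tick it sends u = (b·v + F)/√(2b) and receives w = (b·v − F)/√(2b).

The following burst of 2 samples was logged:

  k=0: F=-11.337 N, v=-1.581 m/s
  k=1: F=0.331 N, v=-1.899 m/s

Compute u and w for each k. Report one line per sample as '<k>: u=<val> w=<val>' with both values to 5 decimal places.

k=0: b·v=56.2×(-1.581)=-88.85220; √(2b)=10.60189; u=(-88.85220+(-11.337))/10.60189=-9.45013, w=(-88.85220−(-11.337))/10.60189=-7.31145
k=1: b·v=56.2×(-1.899)=-106.72380; √(2b)=10.60189; u=(-106.72380+0.331)/10.60189=-10.03527, w=(-106.72380−0.331)/10.60189=-10.09771

0: u=-9.45013 w=-7.31145
1: u=-10.03527 w=-10.09771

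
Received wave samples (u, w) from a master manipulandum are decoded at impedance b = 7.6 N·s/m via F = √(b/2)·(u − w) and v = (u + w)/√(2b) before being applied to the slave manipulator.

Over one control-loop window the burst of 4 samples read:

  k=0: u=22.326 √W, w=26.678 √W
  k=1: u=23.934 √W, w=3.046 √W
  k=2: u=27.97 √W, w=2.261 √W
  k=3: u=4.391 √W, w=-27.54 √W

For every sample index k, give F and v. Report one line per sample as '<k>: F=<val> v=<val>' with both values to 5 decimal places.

k=0: u−w=-4.35200, u+w=49.00400; √(b/2)=1.94936, √(2b)=3.89872; F=1.94936×(-4.352)=-8.48361, v=49.00400/3.89872=12.56926
k=1: u−w=20.88800, u+w=26.98000; √(b/2)=1.94936, √(2b)=3.89872; F=1.94936×20.888=40.71821, v=26.98000/3.89872=6.92022
k=2: u−w=25.70900, u+w=30.23100; √(b/2)=1.94936, √(2b)=3.89872; F=1.94936×25.709=50.11607, v=30.23100/3.89872=7.75409
k=3: u−w=31.93100, u+w=-23.14900; √(b/2)=1.94936, √(2b)=3.89872; F=1.94936×31.931=62.24498, v=-23.14900/3.89872=-5.93759

0: F=-8.48361 v=12.56926
1: F=40.71821 v=6.92022
2: F=50.11607 v=7.75409
3: F=62.24498 v=-5.93759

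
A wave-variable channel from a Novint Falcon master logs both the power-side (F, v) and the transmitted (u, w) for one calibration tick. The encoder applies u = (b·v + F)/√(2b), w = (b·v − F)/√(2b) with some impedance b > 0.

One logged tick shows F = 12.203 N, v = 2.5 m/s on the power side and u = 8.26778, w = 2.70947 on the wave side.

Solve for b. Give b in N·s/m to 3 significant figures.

u + w = 10.9772;  u + w = √(2b)·v, so √(2b) = 10.9772/2.5 = 4.3909.
b = (√(2b))²/2 = 19.2800/2 = 9.6400.
(Check via u − w = 2F/√(2b): u − w = 5.5583, 2F/√(2b) = 5.5583.)

b = 9.64 N·s/m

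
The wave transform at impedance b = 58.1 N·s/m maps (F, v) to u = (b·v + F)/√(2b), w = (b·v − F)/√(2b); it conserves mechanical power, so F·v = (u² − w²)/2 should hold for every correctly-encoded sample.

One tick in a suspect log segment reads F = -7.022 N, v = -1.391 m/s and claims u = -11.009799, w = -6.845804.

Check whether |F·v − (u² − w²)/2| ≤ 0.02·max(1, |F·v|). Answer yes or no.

F·v = (-7.022)×(-1.391) = 9.767602 W.
(u² − w²)/2 = (121.215674 − 46.865032)/2 = 37.175321 W.
|Δ| = 27.407719;  2% of max(1, |F·v|) = 0.195352.

no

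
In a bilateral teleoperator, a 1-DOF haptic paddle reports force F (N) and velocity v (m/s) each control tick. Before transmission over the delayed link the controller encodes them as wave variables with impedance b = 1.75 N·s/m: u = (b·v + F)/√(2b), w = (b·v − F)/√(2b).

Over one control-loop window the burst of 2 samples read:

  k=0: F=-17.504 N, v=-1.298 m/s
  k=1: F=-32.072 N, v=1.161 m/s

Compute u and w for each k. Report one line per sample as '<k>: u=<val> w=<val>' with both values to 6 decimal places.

0: u=-10.570449 w=8.142114
1: u=-16.057189 w=18.229221

k=0: b·v=1.75×(-1.298)=-2.271500; √(2b)=1.870829; u=(-2.271500+(-17.504))/1.870829=-10.570449, w=(-2.271500−(-17.504))/1.870829=8.142114
k=1: b·v=1.75×1.161=2.031750; √(2b)=1.870829; u=(2.031750+(-32.072))/1.870829=-16.057189, w=(2.031750−(-32.072))/1.870829=18.229221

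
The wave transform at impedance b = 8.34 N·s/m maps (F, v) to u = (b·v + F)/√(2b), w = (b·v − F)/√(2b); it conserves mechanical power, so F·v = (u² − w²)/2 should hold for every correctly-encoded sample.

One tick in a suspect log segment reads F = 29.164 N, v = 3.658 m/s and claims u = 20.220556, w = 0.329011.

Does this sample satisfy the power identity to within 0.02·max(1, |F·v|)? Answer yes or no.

no

F·v = 29.164×3.658 = 106.681912 W.
(u² − w²)/2 = (408.870885 − 0.108248)/2 = 204.381318 W.
|Δ| = 97.699406;  2% of max(1, |F·v|) = 2.133638.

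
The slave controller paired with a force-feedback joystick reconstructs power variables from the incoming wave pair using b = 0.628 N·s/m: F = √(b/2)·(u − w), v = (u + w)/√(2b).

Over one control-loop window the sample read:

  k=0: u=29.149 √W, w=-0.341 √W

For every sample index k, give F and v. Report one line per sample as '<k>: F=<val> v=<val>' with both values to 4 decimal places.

k=0: u−w=29.4900, u+w=28.8080; √(b/2)=0.5604, √(2b)=1.1207; F=0.5604×29.49=16.5249, v=28.8080/1.1207=25.7050

0: F=16.5249 v=25.7050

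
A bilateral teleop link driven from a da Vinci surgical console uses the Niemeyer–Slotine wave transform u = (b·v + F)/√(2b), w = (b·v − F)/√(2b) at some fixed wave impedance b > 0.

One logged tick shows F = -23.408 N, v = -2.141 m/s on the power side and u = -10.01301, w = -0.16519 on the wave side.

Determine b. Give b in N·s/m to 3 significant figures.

u + w = -10.1782;  u + w = √(2b)·v, so √(2b) = -10.1782/(-2.141) = 4.7539.
b = (√(2b))²/2 = 22.6000/2 = 11.3000.
(Check via u − w = 2F/√(2b): u − w = -9.8478, 2F/√(2b) = -9.8478.)

b = 11.3 N·s/m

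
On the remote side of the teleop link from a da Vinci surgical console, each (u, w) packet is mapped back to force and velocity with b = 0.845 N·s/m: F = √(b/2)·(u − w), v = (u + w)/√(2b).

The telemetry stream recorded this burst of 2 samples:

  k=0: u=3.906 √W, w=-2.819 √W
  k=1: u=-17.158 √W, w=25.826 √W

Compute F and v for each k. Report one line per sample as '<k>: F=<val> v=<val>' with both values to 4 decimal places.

0: F=4.3712 v=0.8362
1: F=-27.9396 v=6.6677

k=0: u−w=6.7250, u+w=1.0870; √(b/2)=0.6500, √(2b)=1.3000; F=0.6500×6.725=4.3712, v=1.0870/1.3000=0.8362
k=1: u−w=-42.9840, u+w=8.6680; √(b/2)=0.6500, √(2b)=1.3000; F=0.6500×(-42.984)=-27.9396, v=8.6680/1.3000=6.6677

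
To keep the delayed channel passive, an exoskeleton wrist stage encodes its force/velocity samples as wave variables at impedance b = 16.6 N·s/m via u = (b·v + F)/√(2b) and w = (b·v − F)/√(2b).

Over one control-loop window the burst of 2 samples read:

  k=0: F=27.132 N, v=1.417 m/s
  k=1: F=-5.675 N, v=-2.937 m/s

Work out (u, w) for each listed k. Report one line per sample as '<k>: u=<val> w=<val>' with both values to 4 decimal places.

k=0: b·v=16.6×1.417=23.5222; √(2b)=5.7619; u=(23.5222+27.132)/5.7619=8.7912, w=(23.5222−27.132)/5.7619=-0.6265
k=1: b·v=16.6×(-2.937)=-48.7542; √(2b)=5.7619; u=(-48.7542+(-5.675))/5.7619=-9.4463, w=(-48.7542−(-5.675))/5.7619=-7.4765

0: u=8.7912 w=-0.6265
1: u=-9.4463 w=-7.4765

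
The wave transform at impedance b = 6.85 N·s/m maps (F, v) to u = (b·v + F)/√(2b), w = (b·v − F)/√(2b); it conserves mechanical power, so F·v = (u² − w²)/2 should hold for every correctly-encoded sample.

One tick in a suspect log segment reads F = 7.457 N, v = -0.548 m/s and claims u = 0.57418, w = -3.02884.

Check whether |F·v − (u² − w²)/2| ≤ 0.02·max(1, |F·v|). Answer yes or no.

no

F·v = 7.457×(-0.548) = -4.0864 W.
(u² − w²)/2 = (0.3297 − 9.1739)/2 = -4.4221 W.
|Δ| = 0.3357;  2% of max(1, |F·v|) = 0.0817.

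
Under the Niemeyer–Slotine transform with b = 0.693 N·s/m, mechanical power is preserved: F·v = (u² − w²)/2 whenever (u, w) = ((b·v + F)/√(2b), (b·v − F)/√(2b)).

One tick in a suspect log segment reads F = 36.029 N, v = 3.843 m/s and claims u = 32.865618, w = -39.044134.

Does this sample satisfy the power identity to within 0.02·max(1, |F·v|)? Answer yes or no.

no

F·v = 36.029×3.843 = 138.459447 W.
(u² − w²)/2 = (1080.148847 − 1524.444400)/2 = -222.147777 W.
|Δ| = 360.607224;  2% of max(1, |F·v|) = 2.769189.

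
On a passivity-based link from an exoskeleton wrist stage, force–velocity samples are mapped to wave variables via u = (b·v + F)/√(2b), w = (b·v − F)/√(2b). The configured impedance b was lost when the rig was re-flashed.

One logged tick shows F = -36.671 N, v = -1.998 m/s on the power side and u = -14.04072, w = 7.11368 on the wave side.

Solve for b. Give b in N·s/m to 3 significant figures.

b = 6.01 N·s/m

u + w = -6.9270;  u + w = √(2b)·v, so √(2b) = -6.9270/(-1.998) = 3.4670.
b = (√(2b))²/2 = 12.0200/2 = 6.0100.
(Check via u − w = 2F/√(2b): u − w = -21.1544, 2F/√(2b) = -21.1544.)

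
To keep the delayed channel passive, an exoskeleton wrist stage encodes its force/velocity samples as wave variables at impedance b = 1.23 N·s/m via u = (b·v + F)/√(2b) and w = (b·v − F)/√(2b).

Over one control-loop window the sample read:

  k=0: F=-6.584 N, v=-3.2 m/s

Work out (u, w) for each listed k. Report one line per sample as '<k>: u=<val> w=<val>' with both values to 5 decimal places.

k=0: b·v=1.23×(-3.2)=-3.93600; √(2b)=1.56844; u=(-3.93600+(-6.584))/1.56844=-6.70731, w=(-3.93600−(-6.584))/1.56844=1.68830

0: u=-6.70731 w=1.68830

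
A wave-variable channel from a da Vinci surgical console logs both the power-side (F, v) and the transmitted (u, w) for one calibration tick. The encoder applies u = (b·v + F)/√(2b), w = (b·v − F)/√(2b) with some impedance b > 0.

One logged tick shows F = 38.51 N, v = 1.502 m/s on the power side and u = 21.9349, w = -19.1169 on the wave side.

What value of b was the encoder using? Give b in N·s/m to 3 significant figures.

u + w = 2.81800;  u + w = √(2b)·v, so √(2b) = 2.81800/1.502 = 1.87617.
b = (√(2b))²/2 = 3.52000/2 = 1.76000.
(Check via u − w = 2F/√(2b): u − w = 41.05180, 2F/√(2b) = 41.05182.)

b = 1.76 N·s/m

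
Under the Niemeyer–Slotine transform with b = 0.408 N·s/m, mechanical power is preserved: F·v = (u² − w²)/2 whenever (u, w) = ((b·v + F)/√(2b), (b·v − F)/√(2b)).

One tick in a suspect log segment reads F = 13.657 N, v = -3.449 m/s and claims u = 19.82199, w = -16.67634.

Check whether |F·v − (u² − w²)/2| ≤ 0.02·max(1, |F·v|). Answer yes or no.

F·v = 13.657×(-3.449) = -47.1030 W.
(u² − w²)/2 = (392.9113 − 278.1003)/2 = 57.4055 W.
|Δ| = 104.5085;  2% of max(1, |F·v|) = 0.9421.

no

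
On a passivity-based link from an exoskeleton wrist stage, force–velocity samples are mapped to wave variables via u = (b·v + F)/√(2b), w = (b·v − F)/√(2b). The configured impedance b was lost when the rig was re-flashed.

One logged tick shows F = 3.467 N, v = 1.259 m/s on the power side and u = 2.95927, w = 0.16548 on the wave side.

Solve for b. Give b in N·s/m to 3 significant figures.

u + w = 3.1248;  u + w = √(2b)·v, so √(2b) = 3.1248/1.259 = 2.4819.
b = (√(2b))²/2 = 6.1600/2 = 3.0800.
(Check via u − w = 2F/√(2b): u − w = 2.7938, 2F/√(2b) = 2.7938.)

b = 3.08 N·s/m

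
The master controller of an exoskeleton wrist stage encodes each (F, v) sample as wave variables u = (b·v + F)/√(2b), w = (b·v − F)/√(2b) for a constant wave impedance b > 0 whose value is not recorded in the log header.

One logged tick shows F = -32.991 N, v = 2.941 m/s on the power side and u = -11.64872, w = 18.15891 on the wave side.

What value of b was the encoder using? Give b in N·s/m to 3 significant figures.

b = 2.45 N·s/m

u + w = 6.51019;  u + w = √(2b)·v, so √(2b) = 6.51019/2.941 = 2.21360.
b = (√(2b))²/2 = 4.90001/2 = 2.45001.
(Check via u − w = 2F/√(2b): u − w = -29.80763, 2F/√(2b) = -29.80759.)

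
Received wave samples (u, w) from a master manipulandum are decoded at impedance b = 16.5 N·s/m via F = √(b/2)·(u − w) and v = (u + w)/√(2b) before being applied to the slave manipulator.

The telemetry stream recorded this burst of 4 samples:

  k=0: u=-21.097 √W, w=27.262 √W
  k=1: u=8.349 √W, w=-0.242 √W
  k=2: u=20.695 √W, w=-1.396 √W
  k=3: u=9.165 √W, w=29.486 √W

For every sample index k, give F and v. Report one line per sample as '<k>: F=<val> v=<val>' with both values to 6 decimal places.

k=0: u−w=-48.359000, u+w=6.165000; √(b/2)=2.872281, √(2b)=5.744563; F=2.872281×(-48.359)=-138.900653, v=6.165000/5.744563=1.073189
k=1: u−w=8.591000, u+w=8.107000; √(b/2)=2.872281, √(2b)=5.744563; F=2.872281×8.591=24.675769, v=8.107000/5.744563=1.411248
k=2: u−w=22.091000, u+w=19.299000; √(b/2)=2.872281, √(2b)=5.744563; F=2.872281×22.091=63.451567, v=19.299000/5.744563=3.359525
k=3: u−w=-20.321000, u+w=38.651000; √(b/2)=2.872281, √(2b)=5.744563; F=2.872281×(-20.321)=-58.367629, v=38.651000/5.744563=6.728275

0: F=-138.900653 v=1.073189
1: F=24.675769 v=1.411248
2: F=63.451567 v=3.359525
3: F=-58.367629 v=6.728275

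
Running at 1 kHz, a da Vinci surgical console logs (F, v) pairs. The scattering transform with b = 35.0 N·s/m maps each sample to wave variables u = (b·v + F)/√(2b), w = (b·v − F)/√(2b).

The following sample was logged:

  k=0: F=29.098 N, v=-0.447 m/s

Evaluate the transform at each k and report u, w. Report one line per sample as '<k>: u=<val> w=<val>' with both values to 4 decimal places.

k=0: b·v=35.0×(-0.447)=-15.6450; √(2b)=8.3666; u=(-15.6450+29.098)/8.3666=1.6079, w=(-15.6450−29.098)/8.3666=-5.3478

0: u=1.6079 w=-5.3478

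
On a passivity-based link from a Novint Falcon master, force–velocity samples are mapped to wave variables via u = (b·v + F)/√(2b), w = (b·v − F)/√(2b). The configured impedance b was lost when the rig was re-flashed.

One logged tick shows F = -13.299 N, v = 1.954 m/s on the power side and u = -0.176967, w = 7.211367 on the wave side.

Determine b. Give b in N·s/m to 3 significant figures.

b = 6.48 N·s/m

u + w = 7.034400;  u + w = √(2b)·v, so √(2b) = 7.034400/1.954 = 3.600000.
b = (√(2b))²/2 = 12.960000/2 = 6.480000.
(Check via u − w = 2F/√(2b): u − w = -7.388334, 2F/√(2b) = -7.388333.)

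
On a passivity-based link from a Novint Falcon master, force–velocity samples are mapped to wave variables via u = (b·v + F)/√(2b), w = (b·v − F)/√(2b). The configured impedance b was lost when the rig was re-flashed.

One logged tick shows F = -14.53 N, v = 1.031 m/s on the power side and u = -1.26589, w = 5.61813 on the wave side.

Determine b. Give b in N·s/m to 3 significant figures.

b = 8.91 N·s/m

u + w = 4.3522;  u + w = √(2b)·v, so √(2b) = 4.3522/1.031 = 4.2214.
b = (√(2b))²/2 = 17.8200/2 = 8.9100.
(Check via u − w = 2F/√(2b): u − w = -6.8840, 2F/√(2b) = -6.8840.)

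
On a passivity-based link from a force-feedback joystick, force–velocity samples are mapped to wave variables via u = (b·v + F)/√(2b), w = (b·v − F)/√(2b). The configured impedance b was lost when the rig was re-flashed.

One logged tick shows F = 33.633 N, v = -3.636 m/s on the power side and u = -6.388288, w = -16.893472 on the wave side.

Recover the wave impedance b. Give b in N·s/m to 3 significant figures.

u + w = -23.281760;  u + w = √(2b)·v, so √(2b) = -23.281760/(-3.636) = 6.403124.
b = (√(2b))²/2 = 41.000001/2 = 20.500000.
(Check via u − w = 2F/√(2b): u − w = 10.505184, 2F/√(2b) = 10.505184.)

b = 20.5 N·s/m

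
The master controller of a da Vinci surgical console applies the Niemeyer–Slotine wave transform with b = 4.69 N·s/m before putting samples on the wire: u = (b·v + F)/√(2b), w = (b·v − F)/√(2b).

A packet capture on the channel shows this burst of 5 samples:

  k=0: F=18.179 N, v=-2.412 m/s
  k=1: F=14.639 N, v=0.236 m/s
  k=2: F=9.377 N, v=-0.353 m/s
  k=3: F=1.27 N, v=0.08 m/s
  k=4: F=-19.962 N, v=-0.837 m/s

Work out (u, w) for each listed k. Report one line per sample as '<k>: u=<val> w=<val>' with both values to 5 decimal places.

0: u=2.24206 w=-9.62924
1: u=5.14120 w=-4.41841
2: u=2.52114 w=-3.60226
3: u=0.53718 w=-0.29216
4: u=-7.79956 w=5.23609

k=0: b·v=4.69×(-2.412)=-11.31228; √(2b)=3.06268; u=(-11.31228+18.179)/3.06268=2.24206, w=(-11.31228−18.179)/3.06268=-9.62924
k=1: b·v=4.69×0.236=1.10684; √(2b)=3.06268; u=(1.10684+14.639)/3.06268=5.14120, w=(1.10684−14.639)/3.06268=-4.41841
k=2: b·v=4.69×(-0.353)=-1.65557; √(2b)=3.06268; u=(-1.65557+9.377)/3.06268=2.52114, w=(-1.65557−9.377)/3.06268=-3.60226
k=3: b·v=4.69×0.08=0.37520; √(2b)=3.06268; u=(0.37520+1.27)/3.06268=0.53718, w=(0.37520−1.27)/3.06268=-0.29216
k=4: b·v=4.69×(-0.837)=-3.92553; √(2b)=3.06268; u=(-3.92553+(-19.962))/3.06268=-7.79956, w=(-3.92553−(-19.962))/3.06268=5.23609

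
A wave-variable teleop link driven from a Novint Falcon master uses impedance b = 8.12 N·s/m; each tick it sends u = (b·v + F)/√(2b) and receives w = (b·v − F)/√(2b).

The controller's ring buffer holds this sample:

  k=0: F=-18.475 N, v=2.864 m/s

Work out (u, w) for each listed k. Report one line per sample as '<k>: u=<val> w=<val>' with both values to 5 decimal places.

k=0: b·v=8.12×2.864=23.25568; √(2b)=4.02989; u=(23.25568+(-18.475))/4.02989=1.18631, w=(23.25568−(-18.475))/4.02989=10.35529

0: u=1.18631 w=10.35529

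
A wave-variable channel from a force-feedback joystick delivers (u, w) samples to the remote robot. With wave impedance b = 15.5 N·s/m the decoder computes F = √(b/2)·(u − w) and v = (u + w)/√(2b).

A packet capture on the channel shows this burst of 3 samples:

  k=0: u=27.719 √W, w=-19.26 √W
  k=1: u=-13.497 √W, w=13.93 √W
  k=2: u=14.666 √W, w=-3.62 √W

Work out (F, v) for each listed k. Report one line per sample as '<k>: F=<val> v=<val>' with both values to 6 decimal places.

0: F=130.784001 v=1.519281
1: F=-76.353537 v=0.077769
2: F=50.906070 v=1.983920

k=0: u−w=46.979000, u+w=8.459000; √(b/2)=2.783882, √(2b)=5.567764; F=2.783882×46.979=130.784001, v=8.459000/5.567764=1.519281
k=1: u−w=-27.427000, u+w=0.433000; √(b/2)=2.783882, √(2b)=5.567764; F=2.783882×(-27.427)=-76.353537, v=0.433000/5.567764=0.077769
k=2: u−w=18.286000, u+w=11.046000; √(b/2)=2.783882, √(2b)=5.567764; F=2.783882×18.286=50.906070, v=11.046000/5.567764=1.983920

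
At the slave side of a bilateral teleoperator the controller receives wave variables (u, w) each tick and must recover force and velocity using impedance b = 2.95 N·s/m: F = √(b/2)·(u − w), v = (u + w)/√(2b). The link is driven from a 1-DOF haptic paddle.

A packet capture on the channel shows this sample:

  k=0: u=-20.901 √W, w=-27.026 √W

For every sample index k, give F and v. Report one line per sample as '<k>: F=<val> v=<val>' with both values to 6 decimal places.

0: F=7.438787 v=-19.731234

k=0: u−w=6.125000, u+w=-47.927000; √(b/2)=1.214496, √(2b)=2.428992; F=1.214496×6.125=7.438787, v=-47.927000/2.428992=-19.731234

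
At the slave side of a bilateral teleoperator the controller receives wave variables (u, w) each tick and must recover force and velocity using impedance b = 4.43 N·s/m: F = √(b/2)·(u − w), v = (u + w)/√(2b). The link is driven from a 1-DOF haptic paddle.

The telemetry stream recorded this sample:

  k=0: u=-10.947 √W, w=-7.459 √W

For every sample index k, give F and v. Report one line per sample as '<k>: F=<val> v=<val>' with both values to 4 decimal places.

k=0: u−w=-3.4880, u+w=-18.4060; √(b/2)=1.4883, √(2b)=2.9766; F=1.4883×(-3.488)=-5.1911, v=-18.4060/2.9766=-6.1836

0: F=-5.1911 v=-6.1836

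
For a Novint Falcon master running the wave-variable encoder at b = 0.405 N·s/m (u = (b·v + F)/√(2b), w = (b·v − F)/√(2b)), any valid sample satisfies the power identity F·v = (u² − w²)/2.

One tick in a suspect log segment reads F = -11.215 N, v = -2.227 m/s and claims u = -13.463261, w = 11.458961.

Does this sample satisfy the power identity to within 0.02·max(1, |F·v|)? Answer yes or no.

yes

F·v = (-11.215)×(-2.227) = 24.975805 W.
(u² − w²)/2 = (181.259397 − 131.307787)/2 = 24.975805 W.
|Δ| = 0.000000;  2% of max(1, |F·v|) = 0.499516.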